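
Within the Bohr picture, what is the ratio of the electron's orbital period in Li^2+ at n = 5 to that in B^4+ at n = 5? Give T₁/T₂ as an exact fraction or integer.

T ∝ Z^-2 · n^3
T₁/T₂ = (3/5)^-2 · (5/5)^3 = 25/9

25/9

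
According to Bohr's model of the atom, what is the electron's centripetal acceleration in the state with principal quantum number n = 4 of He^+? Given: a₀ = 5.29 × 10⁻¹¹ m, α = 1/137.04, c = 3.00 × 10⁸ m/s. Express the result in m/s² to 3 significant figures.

r = n²a₀/Z = 4.23 × 10⁻¹⁰ m, v = Zαc/n = 1.09 × 10⁶ m/s
a = v²/r = (1.09 × 10⁶)² / 4.23 × 10⁻¹⁰ = 2.83 × 10²¹ m/s²

2.83 × 10²¹ m/s²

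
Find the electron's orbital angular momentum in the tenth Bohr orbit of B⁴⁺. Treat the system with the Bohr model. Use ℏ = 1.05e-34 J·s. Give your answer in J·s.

L_n = nℏ = 10 × 1.05e-34 = 1.05e-33 J·s

1.05e-33 J·s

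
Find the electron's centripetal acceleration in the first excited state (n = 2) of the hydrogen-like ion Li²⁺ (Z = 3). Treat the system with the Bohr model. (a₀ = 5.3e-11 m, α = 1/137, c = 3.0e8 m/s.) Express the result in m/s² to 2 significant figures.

r = n²a₀/Z = 7.1e-11 m, v = Zαc/n = 3.3e6 m/s
a = v²/r = (3.3e6)² / 7.1e-11 = 1.5e23 m/s²

1.5e23 m/s²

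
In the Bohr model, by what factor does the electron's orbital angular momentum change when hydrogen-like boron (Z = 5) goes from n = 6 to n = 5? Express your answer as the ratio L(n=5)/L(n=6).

5/6

L = nℏ depends only on n, so L ∝ n.
L(n=5)/L(n=6) = (5/6)^1 = 5/6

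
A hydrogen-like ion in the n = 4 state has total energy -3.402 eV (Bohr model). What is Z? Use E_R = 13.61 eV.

2

E_n = −E_R Z²/n² ⇒ Z² = −E_n n²/E_R = 3.402 × 4² / 13.61 ≈ 4.00
Z = 2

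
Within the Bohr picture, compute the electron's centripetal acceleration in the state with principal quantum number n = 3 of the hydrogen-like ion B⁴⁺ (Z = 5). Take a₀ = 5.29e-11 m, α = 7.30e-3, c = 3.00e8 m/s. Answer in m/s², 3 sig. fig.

r = n²a₀/Z = 9.52e-11 m, v = Zαc/n = 3.65e6 m/s
a = v²/r = (3.65e6)² / 9.52e-11 = 1.40e23 m/s²

1.40e23 m/s²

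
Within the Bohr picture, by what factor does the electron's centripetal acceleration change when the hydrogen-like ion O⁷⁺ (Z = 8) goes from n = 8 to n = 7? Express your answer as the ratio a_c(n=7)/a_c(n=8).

4096/2401

a_c ∝ Z^3 · n^-4; with Z fixed, a_c ∝ n^-4.
a_c(n=7)/a_c(n=8) = (7/8)^-4 = 4096/2401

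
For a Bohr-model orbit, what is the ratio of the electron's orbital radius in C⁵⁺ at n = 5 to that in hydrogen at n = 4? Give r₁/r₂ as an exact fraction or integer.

25/96

r ∝ Z^-1 · n^2
r₁/r₂ = (6/1)^-1 · (5/4)^2 = 25/96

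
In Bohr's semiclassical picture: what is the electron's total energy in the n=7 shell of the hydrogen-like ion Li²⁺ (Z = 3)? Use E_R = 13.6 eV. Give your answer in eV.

-2.50 eV

E_n = −E_R·Z²/n² = −13.6 × 3²/7² = -2.50 eV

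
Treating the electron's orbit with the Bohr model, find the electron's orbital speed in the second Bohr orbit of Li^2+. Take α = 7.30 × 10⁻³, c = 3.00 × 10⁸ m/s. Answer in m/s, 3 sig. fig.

v_n = Zαc/n = 3 × 0.00730 × 3.00 × 10⁸ / 2
    = 3.29 × 10⁶ m/s

3.29 × 10⁶ m/s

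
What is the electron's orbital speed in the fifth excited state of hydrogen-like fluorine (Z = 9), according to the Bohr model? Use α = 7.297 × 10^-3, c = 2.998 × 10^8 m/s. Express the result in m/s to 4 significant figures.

3.281 × 10^6 m/s

v_n = Zαc/n = 9 × 0.007297 × 2.998 × 10^8 / 6
    = 3.281 × 10^6 m/s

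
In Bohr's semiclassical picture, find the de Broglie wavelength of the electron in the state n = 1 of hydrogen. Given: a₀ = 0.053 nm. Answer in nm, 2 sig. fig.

The Bohr quantisation condition is nλ = 2πr_n.
r_n = n²a₀/Z = 0.053 nm
λ = 2πr_n/n = 2π·0.053/1 = 0.33 nm

0.33 nm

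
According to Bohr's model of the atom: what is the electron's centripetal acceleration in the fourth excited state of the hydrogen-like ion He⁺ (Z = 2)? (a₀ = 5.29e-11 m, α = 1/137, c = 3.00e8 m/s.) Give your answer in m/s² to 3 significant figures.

1.16e21 m/s²

r = n²a₀/Z = 6.61e-10 m, v = Zαc/n = 8.76e5 m/s
a = v²/r = (8.76e5)² / 6.61e-10 = 1.16e21 m/s²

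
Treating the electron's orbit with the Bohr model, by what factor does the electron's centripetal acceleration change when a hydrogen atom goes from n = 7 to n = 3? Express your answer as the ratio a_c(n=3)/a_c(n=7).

a_c ∝ Z^3 · n^-4; with Z fixed, a_c ∝ n^-4.
a_c(n=3)/a_c(n=7) = (3/7)^-4 = 2401/81

2401/81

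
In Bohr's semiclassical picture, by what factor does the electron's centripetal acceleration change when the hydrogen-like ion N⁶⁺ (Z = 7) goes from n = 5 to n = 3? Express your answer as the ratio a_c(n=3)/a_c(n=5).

a_c ∝ Z^3 · n^-4; with Z fixed, a_c ∝ n^-4.
a_c(n=3)/a_c(n=5) = (3/5)^-4 = 625/81

625/81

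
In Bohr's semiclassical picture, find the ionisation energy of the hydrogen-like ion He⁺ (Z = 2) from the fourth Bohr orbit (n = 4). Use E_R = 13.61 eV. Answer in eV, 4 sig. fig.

3.402 eV

E_n = −E_R·Z²/n² = −13.61 × 2²/4² eV = -3.402 eV
Ionisation energy = −E_n = 3.402 eV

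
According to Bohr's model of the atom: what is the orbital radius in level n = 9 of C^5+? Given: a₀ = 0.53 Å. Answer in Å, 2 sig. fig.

7.2 Å

r_n = n²a₀/Z = 9² × 0.53 / 6
    = 81 × 0.53 / 6 = 7.2 Å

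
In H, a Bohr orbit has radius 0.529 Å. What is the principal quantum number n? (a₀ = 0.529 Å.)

1

r_n = n²a₀/Z ⇒ n² = rZ/a₀ = 0.529 × 1 / 0.529 ≈ 1.00
n = 1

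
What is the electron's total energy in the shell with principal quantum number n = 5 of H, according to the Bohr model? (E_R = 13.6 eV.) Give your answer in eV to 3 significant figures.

E_n = −E_R·Z²/n² = −13.6 × 1²/5² = -0.544 eV

-0.544 eV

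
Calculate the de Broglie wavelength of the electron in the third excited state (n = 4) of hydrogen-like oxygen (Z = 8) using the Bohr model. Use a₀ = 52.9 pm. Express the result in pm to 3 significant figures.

166 pm

The Bohr quantisation condition is nλ = 2πr_n.
r_n = n²a₀/Z = 106 pm
λ = 2πr_n/n = 2π·106/4 = 166 pm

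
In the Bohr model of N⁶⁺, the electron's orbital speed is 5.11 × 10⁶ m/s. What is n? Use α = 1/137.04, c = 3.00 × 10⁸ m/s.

v_n = Zαc/n ⇒ n = Zαc/v = 7 × 0.00730 × 3.00 × 10⁸ / 5.11 × 10⁶ ≈ 3.00
n = 3

3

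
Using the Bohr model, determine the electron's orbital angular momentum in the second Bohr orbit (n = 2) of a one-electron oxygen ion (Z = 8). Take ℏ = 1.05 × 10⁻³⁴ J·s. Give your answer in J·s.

2.10 × 10⁻³⁴ J·s

L_n = nℏ = 2 × 1.05 × 10⁻³⁴ = 2.10 × 10⁻³⁴ J·s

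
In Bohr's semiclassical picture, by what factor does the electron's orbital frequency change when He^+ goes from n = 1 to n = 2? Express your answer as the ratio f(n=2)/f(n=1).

1/8

f ∝ Z^2 · n^-3; with Z fixed, f ∝ n^-3.
f(n=2)/f(n=1) = (2/1)^-3 = 1/8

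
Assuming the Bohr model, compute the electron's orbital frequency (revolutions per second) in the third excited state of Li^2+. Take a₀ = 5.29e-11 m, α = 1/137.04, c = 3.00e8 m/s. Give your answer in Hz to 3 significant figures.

9.26e14 Hz

r = n²a₀/Z = 2.82e-10 m, v = Zαc/n = 1.64e6 m/s
f = v/(2πr) = 9.26e14 Hz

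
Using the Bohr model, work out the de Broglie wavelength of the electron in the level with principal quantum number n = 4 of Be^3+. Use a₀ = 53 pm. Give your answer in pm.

The Bohr quantisation condition is nλ = 2πr_n.
r_n = n²a₀/Z = 210 pm
λ = 2πr_n/n = 2π·210/4 = 330 pm

330 pm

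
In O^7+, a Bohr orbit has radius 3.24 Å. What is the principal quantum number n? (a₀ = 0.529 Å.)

7

r_n = n²a₀/Z ⇒ n² = rZ/a₀ = 3.24 × 8 / 0.529 ≈ 49.00
n = 7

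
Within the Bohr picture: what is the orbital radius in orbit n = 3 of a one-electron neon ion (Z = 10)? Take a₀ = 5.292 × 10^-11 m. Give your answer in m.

4.763 × 10^-11 m

r_n = n²a₀/Z = 3² × 5.292 × 10^-11 / 10
    = 9 × 5.292 × 10^-11 / 10 = 4.763 × 10^-11 m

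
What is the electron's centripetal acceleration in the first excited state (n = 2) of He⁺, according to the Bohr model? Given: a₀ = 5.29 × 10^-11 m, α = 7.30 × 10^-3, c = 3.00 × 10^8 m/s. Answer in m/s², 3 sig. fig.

r = n²a₀/Z = 1.06 × 10^-10 m, v = Zαc/n = 2.19 × 10^6 m/s
a = v²/r = (2.19 × 10^6)² / 1.06 × 10^-10 = 4.53 × 10^22 m/s²

4.53 × 10^22 m/s²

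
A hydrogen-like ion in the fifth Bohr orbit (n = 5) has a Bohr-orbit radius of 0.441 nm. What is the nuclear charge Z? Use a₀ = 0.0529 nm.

r_n = n²a₀/Z ⇒ Z = n²a₀/r = 5² × 0.0529 / 0.441 ≈ 3.00
Z = 3

3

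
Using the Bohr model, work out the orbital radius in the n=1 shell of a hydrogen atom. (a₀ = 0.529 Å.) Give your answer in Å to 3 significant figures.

0.529 Å

r_n = n²a₀/Z = 1² × 0.529 / 1
    = 1 × 0.529 / 1 = 0.529 Å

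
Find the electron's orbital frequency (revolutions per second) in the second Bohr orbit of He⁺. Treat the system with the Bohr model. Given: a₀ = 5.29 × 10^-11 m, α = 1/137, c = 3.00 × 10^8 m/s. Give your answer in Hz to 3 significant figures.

r = n²a₀/Z = 1.06 × 10^-10 m, v = Zαc/n = 2.19 × 10^6 m/s
f = v/(2πr) = 3.29 × 10^15 Hz

3.29 × 10^15 Hz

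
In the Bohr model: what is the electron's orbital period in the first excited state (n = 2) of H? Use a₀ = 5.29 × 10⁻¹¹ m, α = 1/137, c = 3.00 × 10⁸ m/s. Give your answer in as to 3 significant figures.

1210 as

r = n²a₀/Z = 2²·5.29 × 10⁻¹¹/1 = 2.12 × 10⁻¹⁰ m
v = Zαc/n = 1·0.00730·3.00 × 10⁸/2 = 1.09 × 10⁶ m/s
T = 2πr/v = 1.21 × 10⁻¹⁵ s = 1210 as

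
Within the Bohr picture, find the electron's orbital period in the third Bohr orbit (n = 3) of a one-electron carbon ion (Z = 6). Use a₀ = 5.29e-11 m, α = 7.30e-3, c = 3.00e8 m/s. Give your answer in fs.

r = n²a₀/Z = 3²·5.29e-11/6 = 7.94e-11 m
v = Zαc/n = 6·0.00730·3.00e8/3 = 4.38e6 m/s
T = 2πr/v = 1.14e-16 s = 0.114 fs

0.114 fs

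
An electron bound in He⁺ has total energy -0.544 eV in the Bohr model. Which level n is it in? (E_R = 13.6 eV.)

E_n = −E_R Z²/n² ⇒ n² = E_R Z²/(−E_n) = 13.6 × 2² / 0.544 ≈ 100.00
n = 10

10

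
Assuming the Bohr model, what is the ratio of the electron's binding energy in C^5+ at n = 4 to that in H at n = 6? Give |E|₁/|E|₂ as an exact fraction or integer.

|E| ∝ Z^2 · n^-2
|E|₁/|E|₂ = (6/1)^2 · (4/6)^-2 = 81

81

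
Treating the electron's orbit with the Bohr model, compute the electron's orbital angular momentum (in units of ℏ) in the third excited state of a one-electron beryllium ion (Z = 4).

L_n = nℏ, so L/ℏ = n = 4.

4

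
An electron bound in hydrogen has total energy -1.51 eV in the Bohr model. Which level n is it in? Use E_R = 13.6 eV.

E_n = −E_R Z²/n² ⇒ n² = E_R Z²/(−E_n) = 13.6 × 1² / 1.51 ≈ 9.01
n = 3

3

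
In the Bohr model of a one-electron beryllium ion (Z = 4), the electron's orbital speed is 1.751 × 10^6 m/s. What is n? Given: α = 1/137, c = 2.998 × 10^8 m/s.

5

v_n = Zαc/n ⇒ n = Zαc/v = 4 × 0.007299 × 2.998 × 10^8 / 1.751 × 10^6 ≈ 5.00
n = 5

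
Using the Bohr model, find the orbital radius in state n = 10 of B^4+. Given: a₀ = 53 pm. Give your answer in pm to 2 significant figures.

1100 pm

r_n = n²a₀/Z = 10² × 53 / 5
    = 100 × 53 / 5 = 1100 pm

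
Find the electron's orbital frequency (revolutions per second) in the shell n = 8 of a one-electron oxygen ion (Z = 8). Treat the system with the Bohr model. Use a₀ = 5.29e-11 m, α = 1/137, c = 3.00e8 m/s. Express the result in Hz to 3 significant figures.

8.24e14 Hz

r = n²a₀/Z = 4.23e-10 m, v = Zαc/n = 2.19e6 m/s
f = v/(2πr) = 8.24e14 Hz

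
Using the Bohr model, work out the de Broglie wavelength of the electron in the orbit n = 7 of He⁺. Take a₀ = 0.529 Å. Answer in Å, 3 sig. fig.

11.6 Å

The Bohr quantisation condition is nλ = 2πr_n.
r_n = n²a₀/Z = 13.0 Å
λ = 2πr_n/n = 2π·13.0/7 = 11.6 Å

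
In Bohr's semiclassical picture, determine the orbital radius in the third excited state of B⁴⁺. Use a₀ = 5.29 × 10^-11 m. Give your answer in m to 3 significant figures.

r_n = n²a₀/Z = 4² × 5.29 × 10^-11 / 5
    = 16 × 5.29 × 10^-11 / 5 = 1.69 × 10^-10 m

1.69 × 10^-10 m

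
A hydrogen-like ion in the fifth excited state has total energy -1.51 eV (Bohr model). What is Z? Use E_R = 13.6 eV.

E_n = −E_R Z²/n² ⇒ Z² = −E_n n²/E_R = 1.51 × 6² / 13.6 ≈ 4.00
Z = 2

2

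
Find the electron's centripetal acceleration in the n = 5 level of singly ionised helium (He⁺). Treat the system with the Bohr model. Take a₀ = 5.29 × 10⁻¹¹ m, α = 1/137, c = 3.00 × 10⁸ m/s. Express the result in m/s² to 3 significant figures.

1.16 × 10²¹ m/s²

r = n²a₀/Z = 6.61 × 10⁻¹⁰ m, v = Zαc/n = 8.76 × 10⁵ m/s
a = v²/r = (8.76 × 10⁵)² / 6.61 × 10⁻¹⁰ = 1.16 × 10²¹ m/s²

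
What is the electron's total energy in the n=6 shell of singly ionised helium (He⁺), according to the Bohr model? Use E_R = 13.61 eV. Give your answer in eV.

-1.512 eV

E_n = −E_R·Z²/n² = −13.61 × 2²/6² = -1.512 eV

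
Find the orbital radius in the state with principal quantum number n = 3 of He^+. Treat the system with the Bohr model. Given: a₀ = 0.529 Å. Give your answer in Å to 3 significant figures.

r_n = n²a₀/Z = 3² × 0.529 / 2
    = 9 × 0.529 / 2 = 2.38 Å

2.38 Å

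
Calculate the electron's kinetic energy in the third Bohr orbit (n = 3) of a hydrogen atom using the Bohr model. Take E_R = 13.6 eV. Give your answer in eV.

1.51 eV

For a Coulomb orbit the virial theorem gives K = −E_n.
E_n = −E_R·Z²/n², so K = E_R·Z²/n² = 13.6 × 1²/3² = 1.51 eV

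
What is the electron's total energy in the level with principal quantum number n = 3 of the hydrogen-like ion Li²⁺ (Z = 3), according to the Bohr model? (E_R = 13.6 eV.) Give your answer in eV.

-13.6 eV

E_n = −E_R·Z²/n² = −13.6 × 3²/3² = -13.6 eV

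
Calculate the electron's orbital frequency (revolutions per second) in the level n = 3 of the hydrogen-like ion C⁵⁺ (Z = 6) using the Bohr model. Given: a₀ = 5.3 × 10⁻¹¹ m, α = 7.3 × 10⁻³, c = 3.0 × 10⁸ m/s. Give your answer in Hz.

r = n²a₀/Z = 8.0 × 10⁻¹¹ m, v = Zαc/n = 4.4 × 10⁶ m/s
f = v/(2πr) = 8.8 × 10¹⁵ Hz

8.8 × 10¹⁵ Hz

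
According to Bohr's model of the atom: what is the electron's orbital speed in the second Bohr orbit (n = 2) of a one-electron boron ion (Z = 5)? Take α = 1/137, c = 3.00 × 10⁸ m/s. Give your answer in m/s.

v_n = Zαc/n = 5 × 0.00730 × 3.00 × 10⁸ / 2
    = 5.47 × 10⁶ m/s

5.47 × 10⁶ m/s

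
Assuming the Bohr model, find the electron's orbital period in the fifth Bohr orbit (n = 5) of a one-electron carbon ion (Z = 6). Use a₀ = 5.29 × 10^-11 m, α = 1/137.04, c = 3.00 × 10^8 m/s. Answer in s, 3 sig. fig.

r = n²a₀/Z = 5²·5.29 × 10^-11/6 = 2.20 × 10^-10 m
v = Zαc/n = 6·0.00730·3.00 × 10^8/5 = 2.63 × 10^6 m/s
T = 2πr/v = 5.27 × 10^-16 s

5.27 × 10^-16 s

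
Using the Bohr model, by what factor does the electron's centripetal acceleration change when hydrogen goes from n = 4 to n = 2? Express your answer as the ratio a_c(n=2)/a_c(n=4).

16

a_c ∝ Z^3 · n^-4; with Z fixed, a_c ∝ n^-4.
a_c(n=2)/a_c(n=4) = (2/4)^-4 = 16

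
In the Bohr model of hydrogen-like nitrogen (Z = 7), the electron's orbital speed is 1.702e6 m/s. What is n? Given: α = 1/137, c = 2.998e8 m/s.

v_n = Zαc/n ⇒ n = Zαc/v = 7 × 0.007299 × 2.998e8 / 1.702e6 ≈ 9.00
n = 9

9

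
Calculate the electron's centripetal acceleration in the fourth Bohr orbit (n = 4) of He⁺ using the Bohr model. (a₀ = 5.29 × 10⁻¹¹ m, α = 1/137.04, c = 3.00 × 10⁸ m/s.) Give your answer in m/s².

r = n²a₀/Z = 4.23 × 10⁻¹⁰ m, v = Zαc/n = 1.09 × 10⁶ m/s
a = v²/r = (1.09 × 10⁶)² / 4.23 × 10⁻¹⁰ = 2.83 × 10²¹ m/s²

2.83 × 10²¹ m/s²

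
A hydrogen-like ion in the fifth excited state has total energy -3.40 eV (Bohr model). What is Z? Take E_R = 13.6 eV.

3

E_n = −E_R Z²/n² ⇒ Z² = −E_n n²/E_R = 3.40 × 6² / 13.6 ≈ 9.00
Z = 3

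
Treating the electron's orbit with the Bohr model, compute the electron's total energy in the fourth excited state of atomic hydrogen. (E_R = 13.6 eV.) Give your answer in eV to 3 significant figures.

E_n = −E_R·Z²/n² = −13.6 × 1²/5² = -0.544 eV

-0.544 eV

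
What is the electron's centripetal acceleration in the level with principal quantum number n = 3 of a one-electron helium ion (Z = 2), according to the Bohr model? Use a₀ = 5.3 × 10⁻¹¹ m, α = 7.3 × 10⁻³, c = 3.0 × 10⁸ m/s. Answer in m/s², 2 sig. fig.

8.9 × 10²¹ m/s²

r = n²a₀/Z = 2.4 × 10⁻¹⁰ m, v = Zαc/n = 1.5 × 10⁶ m/s
a = v²/r = (1.5 × 10⁶)² / 2.4 × 10⁻¹⁰ = 8.9 × 10²¹ m/s²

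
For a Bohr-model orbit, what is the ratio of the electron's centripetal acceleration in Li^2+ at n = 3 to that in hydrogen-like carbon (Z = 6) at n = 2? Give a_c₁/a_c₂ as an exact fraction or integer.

2/81

a_c ∝ Z^3 · n^-4
a_c₁/a_c₂ = (3/6)^3 · (3/2)^-4 = 2/81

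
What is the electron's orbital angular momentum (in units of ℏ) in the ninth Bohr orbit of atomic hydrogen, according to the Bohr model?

L_n = nℏ, so L/ℏ = n = 9.

9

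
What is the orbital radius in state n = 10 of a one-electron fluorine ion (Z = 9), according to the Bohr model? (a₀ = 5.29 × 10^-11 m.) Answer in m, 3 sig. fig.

5.88 × 10^-10 m

r_n = n²a₀/Z = 10² × 5.29 × 10^-11 / 9
    = 100 × 5.29 × 10^-11 / 9 = 5.88 × 10^-10 m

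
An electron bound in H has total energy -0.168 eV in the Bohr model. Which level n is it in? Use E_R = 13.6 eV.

E_n = −E_R Z²/n² ⇒ n² = E_R Z²/(−E_n) = 13.6 × 1² / 0.168 ≈ 80.95
n = 9

9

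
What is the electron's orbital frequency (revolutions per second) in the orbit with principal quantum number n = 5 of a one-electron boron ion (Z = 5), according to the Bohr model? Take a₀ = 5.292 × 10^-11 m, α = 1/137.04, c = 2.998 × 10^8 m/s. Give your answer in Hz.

r = n²a₀/Z = 2.646 × 10^-10 m, v = Zαc/n = 2.188 × 10^6 m/s
f = v/(2πr) = 1.316 × 10^15 Hz

1.316 × 10^15 Hz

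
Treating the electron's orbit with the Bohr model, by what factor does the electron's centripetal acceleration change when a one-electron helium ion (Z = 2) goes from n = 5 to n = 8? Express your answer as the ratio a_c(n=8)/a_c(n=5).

a_c ∝ Z^3 · n^-4; with Z fixed, a_c ∝ n^-4.
a_c(n=8)/a_c(n=5) = (8/5)^-4 = 625/4096

625/4096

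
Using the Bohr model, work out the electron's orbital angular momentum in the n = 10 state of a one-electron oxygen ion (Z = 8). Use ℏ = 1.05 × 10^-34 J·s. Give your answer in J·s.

L_n = nℏ = 10 × 1.05 × 10^-34 = 1.05 × 10^-33 J·s

1.05 × 10^-33 J·s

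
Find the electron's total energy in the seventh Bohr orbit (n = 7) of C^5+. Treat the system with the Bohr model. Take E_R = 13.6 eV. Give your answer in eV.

E_n = −E_R·Z²/n² = −13.6 × 6²/7² = -9.99 eV

-9.99 eV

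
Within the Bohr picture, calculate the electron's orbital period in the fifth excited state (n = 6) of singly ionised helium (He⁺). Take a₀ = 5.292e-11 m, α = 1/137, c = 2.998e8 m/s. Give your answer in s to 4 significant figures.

r = n²a₀/Z = 6²·5.292e-11/2 = 9.526e-10 m
v = Zαc/n = 2·0.007299·2.998e8/6 = 7.294e5 m/s
T = 2πr/v = 8.205e-15 s

8.205e-15 s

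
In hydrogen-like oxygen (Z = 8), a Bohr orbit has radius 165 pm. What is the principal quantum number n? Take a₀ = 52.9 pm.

r_n = n²a₀/Z ⇒ n² = rZ/a₀ = 165 × 8 / 52.9 ≈ 24.95
n = 5

5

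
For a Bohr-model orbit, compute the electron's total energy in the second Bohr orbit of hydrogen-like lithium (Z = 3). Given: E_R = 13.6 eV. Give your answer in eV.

E_n = −E_R·Z²/n² = −13.6 × 3²/2² = -30.6 eV

-30.6 eV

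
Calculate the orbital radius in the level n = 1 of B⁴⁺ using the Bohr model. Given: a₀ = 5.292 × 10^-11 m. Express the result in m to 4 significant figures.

1.058 × 10^-11 m

r_n = n²a₀/Z = 1² × 5.292 × 10^-11 / 5
    = 1 × 5.292 × 10^-11 / 5 = 1.058 × 10^-11 m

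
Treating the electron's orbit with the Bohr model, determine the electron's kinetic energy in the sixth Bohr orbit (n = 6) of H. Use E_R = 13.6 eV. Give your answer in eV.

0.378 eV

For a Coulomb orbit the virial theorem gives K = −E_n.
E_n = −E_R·Z²/n², so K = E_R·Z²/n² = 13.6 × 1²/6² = 0.378 eV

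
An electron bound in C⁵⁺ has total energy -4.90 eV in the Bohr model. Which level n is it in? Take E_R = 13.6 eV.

10

E_n = −E_R Z²/n² ⇒ n² = E_R Z²/(−E_n) = 13.6 × 6² / 4.90 ≈ 99.92
n = 10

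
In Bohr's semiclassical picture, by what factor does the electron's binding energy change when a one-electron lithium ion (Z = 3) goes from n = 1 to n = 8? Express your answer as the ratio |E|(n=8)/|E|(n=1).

|E| ∝ Z^2 · n^-2; with Z fixed, |E| ∝ n^-2.
|E|(n=8)/|E|(n=1) = (8/1)^-2 = 1/64

1/64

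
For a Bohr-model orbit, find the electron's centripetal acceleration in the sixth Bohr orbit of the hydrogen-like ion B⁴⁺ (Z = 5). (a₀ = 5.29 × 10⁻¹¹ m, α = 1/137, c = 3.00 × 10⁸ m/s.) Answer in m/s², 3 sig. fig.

8.74 × 10²¹ m/s²

r = n²a₀/Z = 3.81 × 10⁻¹⁰ m, v = Zαc/n = 1.82 × 10⁶ m/s
a = v²/r = (1.82 × 10⁶)² / 3.81 × 10⁻¹⁰ = 8.74 × 10²¹ m/s²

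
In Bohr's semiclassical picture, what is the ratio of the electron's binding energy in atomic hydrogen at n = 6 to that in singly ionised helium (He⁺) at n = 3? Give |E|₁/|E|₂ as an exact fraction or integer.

|E| ∝ Z^2 · n^-2
|E|₁/|E|₂ = (1/2)^2 · (6/3)^-2 = 1/16

1/16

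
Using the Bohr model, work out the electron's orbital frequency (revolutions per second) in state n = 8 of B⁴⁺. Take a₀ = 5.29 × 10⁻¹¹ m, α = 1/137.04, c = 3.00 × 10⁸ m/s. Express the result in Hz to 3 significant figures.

3.22 × 10¹⁴ Hz

r = n²a₀/Z = 6.77 × 10⁻¹⁰ m, v = Zαc/n = 1.37 × 10⁶ m/s
f = v/(2πr) = 3.22 × 10¹⁴ Hz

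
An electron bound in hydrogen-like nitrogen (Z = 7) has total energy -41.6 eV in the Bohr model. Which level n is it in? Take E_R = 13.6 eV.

4

E_n = −E_R Z²/n² ⇒ n² = E_R Z²/(−E_n) = 13.6 × 7² / 41.6 ≈ 16.02
n = 4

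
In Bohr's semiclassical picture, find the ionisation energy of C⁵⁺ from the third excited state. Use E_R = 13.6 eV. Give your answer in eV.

30.6 eV

E_n = −E_R·Z²/n² = −13.6 × 6²/4² eV = -30.6 eV
Ionisation energy = −E_n = 30.6 eV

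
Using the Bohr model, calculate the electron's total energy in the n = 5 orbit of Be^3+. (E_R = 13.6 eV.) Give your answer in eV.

E_n = −E_R·Z²/n² = −13.6 × 4²/5² = -8.70 eV

-8.70 eV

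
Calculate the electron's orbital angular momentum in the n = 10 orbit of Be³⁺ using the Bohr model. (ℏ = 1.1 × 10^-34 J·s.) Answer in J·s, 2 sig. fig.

L_n = nℏ = 10 × 1.1 × 10^-34 = 1.1 × 10^-33 J·s

1.1 × 10^-33 J·s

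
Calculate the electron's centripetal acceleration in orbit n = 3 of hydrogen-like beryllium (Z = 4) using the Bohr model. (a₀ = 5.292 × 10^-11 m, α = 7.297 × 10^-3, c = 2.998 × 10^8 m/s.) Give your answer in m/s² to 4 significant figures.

7.145 × 10^22 m/s²

r = n²a₀/Z = 1.191 × 10^-10 m, v = Zαc/n = 2.917 × 10^6 m/s
a = v²/r = (2.917 × 10^6)² / 1.191 × 10^-10 = 7.145 × 10^22 m/s²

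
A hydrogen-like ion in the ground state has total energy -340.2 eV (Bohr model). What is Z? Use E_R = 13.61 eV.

5

E_n = −E_R Z²/n² ⇒ Z² = −E_n n²/E_R = 340.2 × 1² / 13.61 ≈ 25.00
Z = 5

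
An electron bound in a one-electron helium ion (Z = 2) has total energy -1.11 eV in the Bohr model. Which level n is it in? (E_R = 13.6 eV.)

7

E_n = −E_R Z²/n² ⇒ n² = E_R Z²/(−E_n) = 13.6 × 2² / 1.11 ≈ 49.01
n = 7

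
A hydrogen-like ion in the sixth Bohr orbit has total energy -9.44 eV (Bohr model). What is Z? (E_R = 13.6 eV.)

5

E_n = −E_R Z²/n² ⇒ Z² = −E_n n²/E_R = 9.44 × 6² / 13.6 ≈ 24.99
Z = 5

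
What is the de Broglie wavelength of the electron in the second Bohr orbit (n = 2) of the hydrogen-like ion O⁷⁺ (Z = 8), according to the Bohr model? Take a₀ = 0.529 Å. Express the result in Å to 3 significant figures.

The Bohr quantisation condition is nλ = 2πr_n.
r_n = n²a₀/Z = 0.265 Å
λ = 2πr_n/n = 2π·0.265/2 = 0.831 Å

0.831 Å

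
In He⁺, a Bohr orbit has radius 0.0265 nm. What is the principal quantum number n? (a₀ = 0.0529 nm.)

1

r_n = n²a₀/Z ⇒ n² = rZ/a₀ = 0.0265 × 2 / 0.0529 ≈ 1.00
n = 1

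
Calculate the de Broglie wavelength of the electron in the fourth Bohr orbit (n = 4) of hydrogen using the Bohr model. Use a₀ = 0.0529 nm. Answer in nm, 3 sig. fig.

The Bohr quantisation condition is nλ = 2πr_n.
r_n = n²a₀/Z = 0.846 nm
λ = 2πr_n/n = 2π·0.846/4 = 1.33 nm

1.33 nm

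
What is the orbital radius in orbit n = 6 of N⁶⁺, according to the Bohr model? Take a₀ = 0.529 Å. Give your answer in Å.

r_n = n²a₀/Z = 6² × 0.529 / 7
    = 36 × 0.529 / 7 = 2.72 Å

2.72 Å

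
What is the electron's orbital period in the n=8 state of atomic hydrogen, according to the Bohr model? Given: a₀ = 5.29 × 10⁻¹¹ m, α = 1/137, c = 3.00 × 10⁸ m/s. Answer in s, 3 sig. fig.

r = n²a₀/Z = 8²·5.29 × 10⁻¹¹/1 = 3.39 × 10⁻⁹ m
v = Zαc/n = 1·0.00730·3.00 × 10⁸/8 = 2.74 × 10⁵ m/s
T = 2πr/v = 7.77 × 10⁻¹⁴ s

7.77 × 10⁻¹⁴ s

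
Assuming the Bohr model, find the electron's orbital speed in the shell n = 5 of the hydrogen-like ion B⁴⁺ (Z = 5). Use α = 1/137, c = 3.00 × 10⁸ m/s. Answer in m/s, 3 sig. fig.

2.19 × 10⁶ m/s

v_n = Zαc/n = 5 × 0.00730 × 3.00 × 10⁸ / 5
    = 2.19 × 10⁶ m/s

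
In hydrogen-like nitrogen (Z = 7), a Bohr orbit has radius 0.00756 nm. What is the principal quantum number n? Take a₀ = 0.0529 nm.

1

r_n = n²a₀/Z ⇒ n² = rZ/a₀ = 0.00756 × 7 / 0.0529 ≈ 1.00
n = 1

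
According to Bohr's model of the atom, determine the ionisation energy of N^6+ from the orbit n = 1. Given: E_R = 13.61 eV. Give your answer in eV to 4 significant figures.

666.9 eV

E_n = −E_R·Z²/n² = −13.61 × 7²/1² eV = -666.9 eV
Ionisation energy = −E_n = 666.9 eV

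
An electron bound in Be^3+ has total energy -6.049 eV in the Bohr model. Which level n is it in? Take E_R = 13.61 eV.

6

E_n = −E_R Z²/n² ⇒ n² = E_R Z²/(−E_n) = 13.61 × 4² / 6.049 ≈ 36.00
n = 6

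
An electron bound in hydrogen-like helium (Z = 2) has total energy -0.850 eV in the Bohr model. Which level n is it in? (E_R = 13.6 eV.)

8

E_n = −E_R Z²/n² ⇒ n² = E_R Z²/(−E_n) = 13.6 × 2² / 0.850 ≈ 64.00
n = 8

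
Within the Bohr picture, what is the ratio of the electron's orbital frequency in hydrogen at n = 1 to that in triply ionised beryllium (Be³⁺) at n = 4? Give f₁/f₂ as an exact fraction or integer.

f ∝ Z^2 · n^-3
f₁/f₂ = (1/4)^2 · (1/4)^-3 = 4

4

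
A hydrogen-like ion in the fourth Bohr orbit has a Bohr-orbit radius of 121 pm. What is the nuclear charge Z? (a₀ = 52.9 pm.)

7

r_n = n²a₀/Z ⇒ Z = n²a₀/r = 4² × 52.9 / 121 ≈ 7.00
Z = 7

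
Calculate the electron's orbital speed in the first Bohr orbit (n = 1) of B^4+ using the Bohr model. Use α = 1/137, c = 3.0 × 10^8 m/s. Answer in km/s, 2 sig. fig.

v_n = Zαc/n = 5 × 0.0073 × 3.0 × 10^8 / 1
    = 1.1 × 10^4 km/s

1.1 × 10^4 km/s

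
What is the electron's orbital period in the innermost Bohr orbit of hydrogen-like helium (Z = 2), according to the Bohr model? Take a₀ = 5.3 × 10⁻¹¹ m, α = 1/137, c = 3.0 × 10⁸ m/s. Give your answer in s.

3.8 × 10⁻¹⁷ s

r = n²a₀/Z = 1²·5.3 × 10⁻¹¹/2 = 2.6 × 10⁻¹¹ m
v = Zαc/n = 2·0.0073·3.0 × 10⁸/1 = 4.4 × 10⁶ m/s
T = 2πr/v = 3.8 × 10⁻¹⁷ s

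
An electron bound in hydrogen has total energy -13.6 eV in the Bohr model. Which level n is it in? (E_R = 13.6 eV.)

1

E_n = −E_R Z²/n² ⇒ n² = E_R Z²/(−E_n) = 13.6 × 1² / 13.6 ≈ 1.00
n = 1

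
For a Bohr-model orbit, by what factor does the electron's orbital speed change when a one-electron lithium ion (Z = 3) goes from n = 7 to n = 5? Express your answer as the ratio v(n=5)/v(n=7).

7/5

v ∝ Z^1 · n^-1; with Z fixed, v ∝ n^-1.
v(n=5)/v(n=7) = (5/7)^-1 = 7/5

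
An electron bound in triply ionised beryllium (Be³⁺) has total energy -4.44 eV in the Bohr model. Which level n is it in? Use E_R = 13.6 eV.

E_n = −E_R Z²/n² ⇒ n² = E_R Z²/(−E_n) = 13.6 × 4² / 4.44 ≈ 49.01
n = 7

7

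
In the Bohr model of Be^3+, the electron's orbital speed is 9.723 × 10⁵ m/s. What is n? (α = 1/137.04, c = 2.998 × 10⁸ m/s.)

9

v_n = Zαc/n ⇒ n = Zαc/v = 4 × 0.007297 × 2.998 × 10⁸ / 9.723 × 10⁵ ≈ 9.00
n = 9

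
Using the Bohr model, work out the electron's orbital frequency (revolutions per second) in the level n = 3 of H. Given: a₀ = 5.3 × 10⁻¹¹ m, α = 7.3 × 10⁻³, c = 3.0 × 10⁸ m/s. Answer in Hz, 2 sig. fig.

2.4 × 10¹⁴ Hz

r = n²a₀/Z = 4.8 × 10⁻¹⁰ m, v = Zαc/n = 7.3 × 10⁵ m/s
f = v/(2πr) = 2.4 × 10¹⁴ Hz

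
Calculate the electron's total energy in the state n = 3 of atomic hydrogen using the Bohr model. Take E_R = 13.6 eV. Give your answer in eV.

-1.51 eV

E_n = −E_R·Z²/n² = −13.6 × 1²/3² = -1.51 eV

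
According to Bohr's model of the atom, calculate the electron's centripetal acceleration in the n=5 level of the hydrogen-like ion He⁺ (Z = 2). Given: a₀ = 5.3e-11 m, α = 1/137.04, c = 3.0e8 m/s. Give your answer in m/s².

r = n²a₀/Z = 6.6e-10 m, v = Zαc/n = 8.8e5 m/s
a = v²/r = (8.8e5)² / 6.6e-10 = 1.2e21 m/s²

1.2e21 m/s²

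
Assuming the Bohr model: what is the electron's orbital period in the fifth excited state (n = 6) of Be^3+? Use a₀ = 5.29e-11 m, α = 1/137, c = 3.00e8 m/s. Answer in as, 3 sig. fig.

r = n²a₀/Z = 6²·5.29e-11/4 = 4.76e-10 m
v = Zαc/n = 4·0.00730·3.00e8/6 = 1.46e6 m/s
T = 2πr/v = 2.05e-15 s = 2050 as

2050 as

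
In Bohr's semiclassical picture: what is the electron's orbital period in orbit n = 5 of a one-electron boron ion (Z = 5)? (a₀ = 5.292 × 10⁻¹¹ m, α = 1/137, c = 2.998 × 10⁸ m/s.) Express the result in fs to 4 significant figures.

r = n²a₀/Z = 5²·5.292 × 10⁻¹¹/5 = 2.646 × 10⁻¹⁰ m
v = Zαc/n = 5·0.007299·2.998 × 10⁸/5 = 2.188 × 10⁶ m/s
T = 2πr/v = 7.597 × 10⁻¹⁶ s = 0.7597 fs

0.7597 fs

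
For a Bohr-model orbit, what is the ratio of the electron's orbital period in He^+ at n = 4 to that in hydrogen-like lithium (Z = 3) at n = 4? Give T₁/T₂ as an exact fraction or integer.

T ∝ Z^-2 · n^3
T₁/T₂ = (2/3)^-2 · (4/4)^3 = 9/4

9/4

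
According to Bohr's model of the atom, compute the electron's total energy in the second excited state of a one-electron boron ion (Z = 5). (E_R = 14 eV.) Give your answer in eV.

E_n = −E_R·Z²/n² = −14 × 5²/3² = -39 eV

-39 eV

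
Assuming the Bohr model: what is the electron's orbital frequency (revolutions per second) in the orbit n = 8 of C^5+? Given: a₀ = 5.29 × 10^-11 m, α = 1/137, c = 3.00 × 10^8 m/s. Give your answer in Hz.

r = n²a₀/Z = 5.64 × 10^-10 m, v = Zαc/n = 1.64 × 10^6 m/s
f = v/(2πr) = 4.63 × 10^14 Hz

4.63 × 10^14 Hz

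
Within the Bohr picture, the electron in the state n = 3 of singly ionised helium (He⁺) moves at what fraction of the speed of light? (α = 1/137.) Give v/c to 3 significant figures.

0.00487

v_n = Zαc/n, so v/c = Zα/n = 2 × 0.00730 / 3 = 0.00487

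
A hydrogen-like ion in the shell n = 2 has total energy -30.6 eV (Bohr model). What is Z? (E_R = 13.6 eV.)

E_n = −E_R Z²/n² ⇒ Z² = −E_n n²/E_R = 30.6 × 2² / 13.6 ≈ 9.00
Z = 3

3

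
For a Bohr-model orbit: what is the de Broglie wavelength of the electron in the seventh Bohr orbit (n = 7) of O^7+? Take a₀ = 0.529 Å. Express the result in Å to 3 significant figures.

2.91 Å

The Bohr quantisation condition is nλ = 2πr_n.
r_n = n²a₀/Z = 3.24 Å
λ = 2πr_n/n = 2π·3.24/7 = 2.91 Å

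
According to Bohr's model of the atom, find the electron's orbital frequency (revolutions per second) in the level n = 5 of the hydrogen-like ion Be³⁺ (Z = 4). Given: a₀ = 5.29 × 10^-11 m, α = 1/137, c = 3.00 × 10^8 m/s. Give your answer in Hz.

8.43 × 10^14 Hz

r = n²a₀/Z = 3.31 × 10^-10 m, v = Zαc/n = 1.75 × 10^6 m/s
f = v/(2πr) = 8.43 × 10^14 Hz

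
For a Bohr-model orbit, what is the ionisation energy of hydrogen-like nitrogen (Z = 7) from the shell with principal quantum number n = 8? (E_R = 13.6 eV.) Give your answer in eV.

E_n = −E_R·Z²/n² = −13.6 × 7²/8² eV = -10.4 eV
Ionisation energy = −E_n = 10.4 eV

10.4 eV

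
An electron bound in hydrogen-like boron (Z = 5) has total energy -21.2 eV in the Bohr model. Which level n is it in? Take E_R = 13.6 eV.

E_n = −E_R Z²/n² ⇒ n² = E_R Z²/(−E_n) = 13.6 × 5² / 21.2 ≈ 16.04
n = 4

4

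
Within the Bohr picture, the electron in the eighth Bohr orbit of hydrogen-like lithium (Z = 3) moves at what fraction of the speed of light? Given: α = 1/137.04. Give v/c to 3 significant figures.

v_n = Zαc/n, so v/c = Zα/n = 3 × 0.00730 / 8 = 0.00274

0.00274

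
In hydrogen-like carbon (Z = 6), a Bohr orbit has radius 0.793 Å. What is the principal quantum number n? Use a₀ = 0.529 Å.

3

r_n = n²a₀/Z ⇒ n² = rZ/a₀ = 0.793 × 6 / 0.529 ≈ 8.99
n = 3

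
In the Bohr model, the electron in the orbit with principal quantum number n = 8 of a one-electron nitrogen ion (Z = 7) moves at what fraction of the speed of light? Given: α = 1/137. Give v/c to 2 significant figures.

v_n = Zαc/n, so v/c = Zα/n = 7 × 0.0073 / 8 = 0.0064

0.0064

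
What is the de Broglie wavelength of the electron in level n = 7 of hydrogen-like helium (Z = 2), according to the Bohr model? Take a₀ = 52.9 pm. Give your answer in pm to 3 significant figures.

1160 pm

The Bohr quantisation condition is nλ = 2πr_n.
r_n = n²a₀/Z = 1300 pm
λ = 2πr_n/n = 2π·1300/7 = 1160 pm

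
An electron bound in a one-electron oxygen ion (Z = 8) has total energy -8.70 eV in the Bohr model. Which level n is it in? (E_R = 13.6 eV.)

E_n = −E_R Z²/n² ⇒ n² = E_R Z²/(−E_n) = 13.6 × 8² / 8.70 ≈ 100.05
n = 10

10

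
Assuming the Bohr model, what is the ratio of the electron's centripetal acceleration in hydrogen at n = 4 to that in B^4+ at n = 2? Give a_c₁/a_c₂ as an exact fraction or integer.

1/2000

a_c ∝ Z^3 · n^-4
a_c₁/a_c₂ = (1/5)^3 · (4/2)^-4 = 1/2000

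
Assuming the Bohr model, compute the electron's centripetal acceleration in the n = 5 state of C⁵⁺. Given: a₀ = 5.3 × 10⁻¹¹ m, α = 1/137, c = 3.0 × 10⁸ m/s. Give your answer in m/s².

3.1 × 10²² m/s²

r = n²a₀/Z = 2.2 × 10⁻¹⁰ m, v = Zαc/n = 2.6 × 10⁶ m/s
a = v²/r = (2.6 × 10⁶)² / 2.2 × 10⁻¹⁰ = 3.1 × 10²² m/s²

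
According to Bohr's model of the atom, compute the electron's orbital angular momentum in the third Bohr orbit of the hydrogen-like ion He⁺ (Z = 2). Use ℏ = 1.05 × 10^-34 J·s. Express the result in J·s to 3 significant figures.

L_n = nℏ = 3 × 1.05 × 10^-34 = 3.15 × 10^-34 J·s

3.15 × 10^-34 J·s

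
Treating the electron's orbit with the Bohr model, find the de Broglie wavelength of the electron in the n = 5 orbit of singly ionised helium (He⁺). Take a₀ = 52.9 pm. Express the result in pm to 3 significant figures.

831 pm

The Bohr quantisation condition is nλ = 2πr_n.
r_n = n²a₀/Z = 661 pm
λ = 2πr_n/n = 2π·661/5 = 831 pm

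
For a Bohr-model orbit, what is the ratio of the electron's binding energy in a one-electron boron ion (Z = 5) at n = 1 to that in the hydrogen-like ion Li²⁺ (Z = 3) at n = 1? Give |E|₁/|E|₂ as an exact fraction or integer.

25/9

|E| ∝ Z^2 · n^-2
|E|₁/|E|₂ = (5/3)^2 · (1/1)^-2 = 25/9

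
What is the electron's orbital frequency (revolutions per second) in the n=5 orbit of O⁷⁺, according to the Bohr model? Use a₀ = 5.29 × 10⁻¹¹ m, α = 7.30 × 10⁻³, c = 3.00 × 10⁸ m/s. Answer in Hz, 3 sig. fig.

r = n²a₀/Z = 1.65 × 10⁻¹⁰ m, v = Zαc/n = 3.50 × 10⁶ m/s
f = v/(2πr) = 3.37 × 10¹⁵ Hz

3.37 × 10¹⁵ Hz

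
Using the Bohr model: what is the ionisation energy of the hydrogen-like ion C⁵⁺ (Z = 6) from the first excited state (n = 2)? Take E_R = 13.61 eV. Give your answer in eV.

E_n = −E_R·Z²/n² = −13.61 × 6²/2² eV = -122.5 eV
Ionisation energy = −E_n = 122.5 eV

122.5 eV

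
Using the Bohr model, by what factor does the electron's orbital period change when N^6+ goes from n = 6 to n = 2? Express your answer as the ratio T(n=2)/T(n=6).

1/27

T ∝ Z^-2 · n^3; with Z fixed, T ∝ n^3.
T(n=2)/T(n=6) = (2/6)^3 = 1/27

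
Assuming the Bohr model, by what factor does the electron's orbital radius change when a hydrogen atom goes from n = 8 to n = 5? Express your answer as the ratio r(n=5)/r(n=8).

r ∝ Z^-1 · n^2; with Z fixed, r ∝ n^2.
r(n=5)/r(n=8) = (5/8)^2 = 25/64

25/64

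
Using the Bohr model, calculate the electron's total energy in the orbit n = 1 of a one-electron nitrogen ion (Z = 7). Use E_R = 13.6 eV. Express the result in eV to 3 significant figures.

-666 eV

E_n = −E_R·Z²/n² = −13.6 × 7²/1² = -666 eV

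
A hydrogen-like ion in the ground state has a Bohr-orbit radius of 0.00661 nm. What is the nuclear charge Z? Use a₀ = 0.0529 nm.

8

r_n = n²a₀/Z ⇒ Z = n²a₀/r = 1² × 0.0529 / 0.00661 ≈ 8.00
Z = 8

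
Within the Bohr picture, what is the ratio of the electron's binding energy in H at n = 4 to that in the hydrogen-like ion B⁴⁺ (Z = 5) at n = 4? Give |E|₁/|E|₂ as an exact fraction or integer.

|E| ∝ Z^2 · n^-2
|E|₁/|E|₂ = (1/5)^2 · (4/4)^-2 = 1/25

1/25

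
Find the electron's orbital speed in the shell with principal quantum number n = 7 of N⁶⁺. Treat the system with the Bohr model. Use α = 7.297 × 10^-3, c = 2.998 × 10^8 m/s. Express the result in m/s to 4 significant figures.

v_n = Zαc/n = 7 × 0.007297 × 2.998 × 10^8 / 7
    = 2.188 × 10^6 m/s

2.188 × 10^6 m/s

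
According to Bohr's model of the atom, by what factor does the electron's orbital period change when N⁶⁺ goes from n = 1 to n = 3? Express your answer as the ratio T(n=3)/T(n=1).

T ∝ Z^-2 · n^3; with Z fixed, T ∝ n^3.
T(n=3)/T(n=1) = (3/1)^3 = 27

27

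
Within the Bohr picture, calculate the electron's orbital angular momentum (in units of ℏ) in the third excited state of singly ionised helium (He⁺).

L_n = nℏ, so L/ℏ = n = 4.

4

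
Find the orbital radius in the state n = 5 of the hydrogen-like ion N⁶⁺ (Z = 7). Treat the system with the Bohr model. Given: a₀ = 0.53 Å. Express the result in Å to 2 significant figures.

1.9 Å

r_n = n²a₀/Z = 5² × 0.53 / 7
    = 25 × 0.53 / 7 = 1.9 Å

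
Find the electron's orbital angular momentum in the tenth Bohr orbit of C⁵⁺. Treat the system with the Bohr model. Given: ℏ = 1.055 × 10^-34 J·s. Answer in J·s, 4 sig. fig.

1.055 × 10^-33 J·s

L_n = nℏ = 10 × 1.055 × 10^-34 = 1.055 × 10^-33 J·s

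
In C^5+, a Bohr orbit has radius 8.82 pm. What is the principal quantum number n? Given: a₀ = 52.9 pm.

1

r_n = n²a₀/Z ⇒ n² = rZ/a₀ = 8.82 × 6 / 52.9 ≈ 1.00
n = 1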